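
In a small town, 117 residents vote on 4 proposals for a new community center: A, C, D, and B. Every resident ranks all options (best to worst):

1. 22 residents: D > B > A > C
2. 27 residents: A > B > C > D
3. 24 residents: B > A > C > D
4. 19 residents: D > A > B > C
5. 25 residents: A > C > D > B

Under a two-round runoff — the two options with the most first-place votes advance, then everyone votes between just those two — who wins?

A

Round 1 first-place votes: A 52, C 0, D 41, B 24.
A and D advance.
Runoff: A is preferred to D by 76 voters; D by 41.
A wins the runoff.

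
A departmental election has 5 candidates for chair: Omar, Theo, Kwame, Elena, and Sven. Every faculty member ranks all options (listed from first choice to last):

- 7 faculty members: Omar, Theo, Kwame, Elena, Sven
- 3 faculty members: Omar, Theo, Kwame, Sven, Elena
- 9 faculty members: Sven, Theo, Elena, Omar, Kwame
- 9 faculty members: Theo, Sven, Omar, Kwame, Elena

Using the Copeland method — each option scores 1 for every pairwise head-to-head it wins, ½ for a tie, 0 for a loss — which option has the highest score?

Theo

Omar: beats Kwame and Elena; loses to Theo and Sven → score 2.
Theo: beats Omar, Kwame, Elena, and Sven → score 4.
Kwame: beats Elena; loses to Omar, Theo, and Sven → score 1.
Elena: loses to Omar, Theo, Kwame, and Sven → score 0.
Sven: beats Omar, Kwame, and Elena; loses to Theo → score 3.
Theo has the best pairwise record.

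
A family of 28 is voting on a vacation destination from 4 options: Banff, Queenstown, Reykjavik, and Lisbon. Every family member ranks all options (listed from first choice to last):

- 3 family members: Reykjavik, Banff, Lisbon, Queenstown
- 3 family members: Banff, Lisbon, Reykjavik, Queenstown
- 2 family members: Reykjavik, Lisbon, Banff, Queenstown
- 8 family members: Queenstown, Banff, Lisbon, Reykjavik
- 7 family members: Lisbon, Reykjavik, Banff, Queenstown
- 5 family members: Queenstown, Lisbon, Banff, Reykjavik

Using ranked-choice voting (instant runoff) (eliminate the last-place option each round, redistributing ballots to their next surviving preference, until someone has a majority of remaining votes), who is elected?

Lisbon

Round 1: Banff 3, Queenstown 13, Reykjavik 5, Lisbon 7. Eliminate Banff.
Round 2: Queenstown 13, Reykjavik 5, Lisbon 10. Eliminate Reykjavik.
Round 3: Queenstown 13, Lisbon 15. Lisbon has a majority.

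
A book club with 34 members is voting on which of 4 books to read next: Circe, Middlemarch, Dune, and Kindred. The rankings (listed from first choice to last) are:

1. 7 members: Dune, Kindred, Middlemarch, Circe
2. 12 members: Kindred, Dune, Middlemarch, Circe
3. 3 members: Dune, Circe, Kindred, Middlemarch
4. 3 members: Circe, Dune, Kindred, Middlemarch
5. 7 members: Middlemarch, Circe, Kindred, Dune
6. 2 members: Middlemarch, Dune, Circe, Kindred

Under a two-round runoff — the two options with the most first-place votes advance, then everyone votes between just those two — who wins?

Kindred

Round 1 first-place votes: Circe 3, Middlemarch 9, Dune 10, Kindred 12.
Kindred and Dune advance.
Runoff: Kindred is preferred to Dune by 19 voters; Dune by 15.
Kindred wins the runoff.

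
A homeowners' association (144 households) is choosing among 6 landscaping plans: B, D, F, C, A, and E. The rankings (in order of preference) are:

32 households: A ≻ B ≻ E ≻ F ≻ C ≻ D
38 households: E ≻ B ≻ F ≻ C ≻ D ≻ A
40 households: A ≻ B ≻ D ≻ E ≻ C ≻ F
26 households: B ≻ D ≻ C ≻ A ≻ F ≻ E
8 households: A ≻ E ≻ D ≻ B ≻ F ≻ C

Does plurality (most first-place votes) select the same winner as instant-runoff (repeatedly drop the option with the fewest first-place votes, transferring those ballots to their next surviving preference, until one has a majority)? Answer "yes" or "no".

yes

Plurality — first-place votes: B 26, D 0, F 0, C 0, A 80, E 38. Winner: A.
Instant-runoff — R1 B 26, D 0, F 0, C 0, A 80, E 38 (A winner). Winner: A.
The two methods agree.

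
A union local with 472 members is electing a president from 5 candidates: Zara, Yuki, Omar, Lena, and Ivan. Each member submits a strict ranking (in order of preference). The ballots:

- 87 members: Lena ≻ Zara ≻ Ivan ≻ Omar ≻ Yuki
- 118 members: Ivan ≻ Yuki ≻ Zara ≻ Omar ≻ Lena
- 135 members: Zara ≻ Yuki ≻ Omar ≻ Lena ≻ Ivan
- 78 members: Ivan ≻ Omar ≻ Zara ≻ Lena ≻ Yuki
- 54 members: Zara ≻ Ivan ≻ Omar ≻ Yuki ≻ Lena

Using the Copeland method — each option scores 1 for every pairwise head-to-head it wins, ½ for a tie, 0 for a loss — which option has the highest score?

Zara: beats Yuki, Omar, Lena, and Ivan → score 4.
Yuki: beats Omar and Lena; loses to Zara and Ivan → score 2.
Omar: beats Lena; loses to Zara, Yuki, and Ivan → score 1.
Lena: loses to Zara, Yuki, Omar, and Ivan → score 0.
Ivan: beats Yuki, Omar, and Lena; loses to Zara → score 3.
Zara has the best pairwise record.

Zara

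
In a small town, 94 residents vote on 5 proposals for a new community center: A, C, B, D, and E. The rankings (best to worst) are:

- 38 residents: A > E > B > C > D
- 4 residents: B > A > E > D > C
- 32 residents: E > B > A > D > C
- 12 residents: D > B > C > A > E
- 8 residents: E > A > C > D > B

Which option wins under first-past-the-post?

E

First-place votes: A 38, C 0, B 4, D 12, E 40.
E has the most first-place votes.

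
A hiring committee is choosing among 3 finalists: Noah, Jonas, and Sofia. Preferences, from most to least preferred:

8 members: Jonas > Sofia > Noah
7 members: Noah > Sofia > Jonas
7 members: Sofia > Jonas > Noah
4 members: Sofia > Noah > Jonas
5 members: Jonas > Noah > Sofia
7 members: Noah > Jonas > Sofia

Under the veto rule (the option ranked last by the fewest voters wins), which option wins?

Last-place votes: Noah 15, Jonas 11, Sofia 12.
Jonas is ranked last by the fewest voters, so Jonas wins.

Jonas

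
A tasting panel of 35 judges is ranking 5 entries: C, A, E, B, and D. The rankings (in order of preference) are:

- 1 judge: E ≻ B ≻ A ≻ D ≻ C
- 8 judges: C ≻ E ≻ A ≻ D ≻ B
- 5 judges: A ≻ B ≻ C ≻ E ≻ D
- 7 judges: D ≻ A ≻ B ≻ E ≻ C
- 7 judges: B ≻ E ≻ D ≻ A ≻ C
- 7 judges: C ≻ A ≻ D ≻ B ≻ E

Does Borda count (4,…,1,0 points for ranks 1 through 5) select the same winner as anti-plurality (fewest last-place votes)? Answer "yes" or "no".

Borda — scores: C 70, A 87, E 61, B 67, D 65. Winner: A.
Anti-plurality — last-place votes: C 15, A 0, E 7, B 8, D 5. Winner: A.
The two methods agree.

yes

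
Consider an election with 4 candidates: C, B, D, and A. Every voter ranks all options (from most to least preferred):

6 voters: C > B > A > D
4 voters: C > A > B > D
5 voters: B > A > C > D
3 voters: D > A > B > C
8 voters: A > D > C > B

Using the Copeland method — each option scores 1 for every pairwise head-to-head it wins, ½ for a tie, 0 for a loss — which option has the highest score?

A

C: beats B and D; loses to A → score 2.
B: beats D; loses to C and A → score 1.
D: loses to C, B, and A → score 0.
A: beats C, B, and D → score 3.
A has the best pairwise record.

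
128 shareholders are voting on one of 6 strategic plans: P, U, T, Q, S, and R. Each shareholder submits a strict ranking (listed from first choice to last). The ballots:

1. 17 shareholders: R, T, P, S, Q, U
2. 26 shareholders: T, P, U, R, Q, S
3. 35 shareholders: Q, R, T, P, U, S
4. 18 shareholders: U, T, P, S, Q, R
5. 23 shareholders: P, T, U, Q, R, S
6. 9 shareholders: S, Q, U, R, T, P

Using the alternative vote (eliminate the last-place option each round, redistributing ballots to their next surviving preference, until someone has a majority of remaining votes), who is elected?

T

Round 1: P 23, U 18, T 26, Q 35, S 9, R 17. Eliminate S.
Round 2: P 23, U 18, T 26, Q 44, R 17. Eliminate R.
Round 3: P 23, U 18, T 43, Q 44. Eliminate U.
Round 4: P 23, T 61, Q 44. Eliminate P.
Round 5: T 84, Q 44. T has a majority.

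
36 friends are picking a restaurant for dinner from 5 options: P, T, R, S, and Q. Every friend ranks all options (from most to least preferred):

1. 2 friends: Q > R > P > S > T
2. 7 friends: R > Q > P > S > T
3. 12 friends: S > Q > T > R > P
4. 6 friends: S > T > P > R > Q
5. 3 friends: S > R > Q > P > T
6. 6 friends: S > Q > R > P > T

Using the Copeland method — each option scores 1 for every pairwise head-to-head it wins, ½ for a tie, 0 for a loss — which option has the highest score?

S

P: ties T; loses to R, S, and Q → score 0.5.
T: ties P and R; loses to S and Q → score 1.
R: beats P; ties T; loses to S and Q → score 1.5.
S: beats P, T, R, and Q → score 4.
Q: beats P, T, and R; loses to S → score 3.
S has the best pairwise record.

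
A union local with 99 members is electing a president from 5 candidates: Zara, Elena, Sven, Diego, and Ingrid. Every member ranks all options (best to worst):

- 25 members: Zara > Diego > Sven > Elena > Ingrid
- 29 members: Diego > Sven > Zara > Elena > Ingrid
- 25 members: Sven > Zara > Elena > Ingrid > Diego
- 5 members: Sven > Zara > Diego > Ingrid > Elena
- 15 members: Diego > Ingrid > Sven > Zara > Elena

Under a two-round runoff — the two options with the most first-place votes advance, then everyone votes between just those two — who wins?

Round 1 first-place votes: Zara 25, Elena 0, Sven 30, Diego 44, Ingrid 0.
Diego and Sven advance.
Runoff: Diego is preferred to Sven by 69 voters; Sven by 30.
Diego wins the runoff.

Diego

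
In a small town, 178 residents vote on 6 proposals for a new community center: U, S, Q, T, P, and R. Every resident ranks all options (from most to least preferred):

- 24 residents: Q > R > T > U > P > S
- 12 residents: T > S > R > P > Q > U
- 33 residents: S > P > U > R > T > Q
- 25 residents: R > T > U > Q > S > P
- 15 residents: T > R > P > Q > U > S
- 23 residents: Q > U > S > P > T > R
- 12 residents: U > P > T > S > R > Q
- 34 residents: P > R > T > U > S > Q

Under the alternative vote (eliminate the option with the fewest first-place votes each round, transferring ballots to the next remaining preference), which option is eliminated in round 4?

Round 1: U 12, S 33, Q 47, T 27, P 34, R 25. Eliminate U.
Round 2: S 33, Q 47, T 27, P 46, R 25. Eliminate R.
Round 3: S 33, Q 47, T 52, P 46. Eliminate S.
Round 4: Q 47, T 52, P 79. Eliminate Q.

Q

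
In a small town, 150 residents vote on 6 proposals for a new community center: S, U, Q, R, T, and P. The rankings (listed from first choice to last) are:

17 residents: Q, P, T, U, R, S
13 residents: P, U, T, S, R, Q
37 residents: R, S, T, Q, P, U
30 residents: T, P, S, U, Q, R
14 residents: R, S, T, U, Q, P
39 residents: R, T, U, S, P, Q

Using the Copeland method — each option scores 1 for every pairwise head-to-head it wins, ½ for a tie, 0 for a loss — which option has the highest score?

R

S: beats U, Q, and P; loses to R and T → score 3.
U: beats Q; loses to S, R, T, and P → score 1.
Q: loses to S, U, R, T, and P → score 0.
R: beats S, U, Q, T, and P → score 5.
T: beats S, U, Q, and P; loses to R → score 4.
P: beats U and Q; loses to S, R, and T → score 2.
R has the best pairwise record.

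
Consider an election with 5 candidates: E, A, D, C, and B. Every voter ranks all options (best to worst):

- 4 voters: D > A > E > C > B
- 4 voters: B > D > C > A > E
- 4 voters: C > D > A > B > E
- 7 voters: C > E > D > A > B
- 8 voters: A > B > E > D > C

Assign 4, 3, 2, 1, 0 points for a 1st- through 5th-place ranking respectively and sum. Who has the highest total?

E: 4·2 + 4·0 + 4·0 + 7·3 + 8·2 = 45
A: 4·3 + 4·1 + 4·2 + 7·1 + 8·4 = 63
D: 4·4 + 4·3 + 4·3 + 7·2 + 8·1 = 62
C: 4·1 + 4·2 + 4·4 + 7·4 + 8·0 = 56
B: 4·0 + 4·4 + 4·1 + 7·0 + 8·3 = 44
A has the highest Borda score (63).

A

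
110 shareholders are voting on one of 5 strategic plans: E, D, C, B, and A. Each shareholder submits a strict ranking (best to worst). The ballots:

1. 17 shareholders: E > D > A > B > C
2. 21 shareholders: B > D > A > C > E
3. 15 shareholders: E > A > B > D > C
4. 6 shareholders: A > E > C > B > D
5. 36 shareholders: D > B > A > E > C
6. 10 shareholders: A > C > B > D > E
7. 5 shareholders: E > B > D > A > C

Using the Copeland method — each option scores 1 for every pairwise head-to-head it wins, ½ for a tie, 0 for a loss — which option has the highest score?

E: beats C; loses to D, B, and A → score 1.
D: beats E, C, and A; loses to B → score 3.
C: loses to E, D, B, and A → score 0.
B: beats E, D, C, and A → score 4.
A: beats E and C; loses to D and B → score 2.
B has the best pairwise record.

B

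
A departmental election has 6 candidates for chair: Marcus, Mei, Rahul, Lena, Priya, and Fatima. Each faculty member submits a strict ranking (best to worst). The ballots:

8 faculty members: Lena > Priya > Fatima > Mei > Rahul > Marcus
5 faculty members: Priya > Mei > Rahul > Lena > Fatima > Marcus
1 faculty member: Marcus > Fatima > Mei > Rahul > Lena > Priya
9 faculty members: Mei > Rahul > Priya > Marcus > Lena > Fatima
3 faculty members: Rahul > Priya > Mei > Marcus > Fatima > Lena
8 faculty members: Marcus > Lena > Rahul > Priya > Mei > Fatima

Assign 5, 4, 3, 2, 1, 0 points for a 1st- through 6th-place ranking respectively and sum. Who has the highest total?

Priya

Marcus: 8·0 + 5·0 + 1·5 + 9·2 + 3·2 + 8·5 = 69
Mei: 8·2 + 5·4 + 1·3 + 9·5 + 3·3 + 8·1 = 101
Rahul: 8·1 + 5·3 + 1·2 + 9·4 + 3·5 + 8·3 = 100
Lena: 8·5 + 5·2 + 1·1 + 9·1 + 3·0 + 8·4 = 92
Priya: 8·4 + 5·5 + 1·0 + 9·3 + 3·4 + 8·2 = 112
Fatima: 8·3 + 5·1 + 1·4 + 9·0 + 3·1 + 8·0 = 36
Priya has the highest Borda score (112).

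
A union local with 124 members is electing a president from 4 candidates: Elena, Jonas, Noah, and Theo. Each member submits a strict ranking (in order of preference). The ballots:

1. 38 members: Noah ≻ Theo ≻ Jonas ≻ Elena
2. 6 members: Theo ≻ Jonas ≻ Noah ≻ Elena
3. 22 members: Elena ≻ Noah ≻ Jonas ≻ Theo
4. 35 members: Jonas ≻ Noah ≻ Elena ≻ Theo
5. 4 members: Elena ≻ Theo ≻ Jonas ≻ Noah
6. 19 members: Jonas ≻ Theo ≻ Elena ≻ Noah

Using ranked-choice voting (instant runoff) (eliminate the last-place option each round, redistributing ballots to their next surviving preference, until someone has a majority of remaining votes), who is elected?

Round 1: Elena 26, Jonas 54, Noah 38, Theo 6. Eliminate Theo.
Round 2: Elena 26, Jonas 60, Noah 38. Eliminate Elena.
Round 3: Jonas 64, Noah 60. Jonas has a majority.

Jonas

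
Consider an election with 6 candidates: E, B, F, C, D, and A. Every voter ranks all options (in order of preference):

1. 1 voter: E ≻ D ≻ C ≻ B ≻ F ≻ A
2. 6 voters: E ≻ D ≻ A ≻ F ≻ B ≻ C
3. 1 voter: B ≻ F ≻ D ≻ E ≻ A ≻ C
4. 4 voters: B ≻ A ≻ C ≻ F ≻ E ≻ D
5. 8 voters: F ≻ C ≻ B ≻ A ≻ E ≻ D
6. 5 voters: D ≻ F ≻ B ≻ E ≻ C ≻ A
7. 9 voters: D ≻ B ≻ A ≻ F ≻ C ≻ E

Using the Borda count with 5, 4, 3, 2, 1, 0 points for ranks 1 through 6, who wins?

B

E: 1·5 + 6·5 + 1·2 + 4·1 + 8·1 + 5·2 + 9·0 = 59
B: 1·2 + 6·1 + 1·5 + 4·5 + 8·3 + 5·3 + 9·4 = 108
F: 1·1 + 6·2 + 1·4 + 4·2 + 8·5 + 5·4 + 9·2 = 103
C: 1·3 + 6·0 + 1·0 + 4·3 + 8·4 + 5·1 + 9·1 = 61
D: 1·4 + 6·4 + 1·3 + 4·0 + 8·0 + 5·5 + 9·5 = 101
A: 1·0 + 6·3 + 1·1 + 4·4 + 8·2 + 5·0 + 9·3 = 78
B has the highest Borda score (108).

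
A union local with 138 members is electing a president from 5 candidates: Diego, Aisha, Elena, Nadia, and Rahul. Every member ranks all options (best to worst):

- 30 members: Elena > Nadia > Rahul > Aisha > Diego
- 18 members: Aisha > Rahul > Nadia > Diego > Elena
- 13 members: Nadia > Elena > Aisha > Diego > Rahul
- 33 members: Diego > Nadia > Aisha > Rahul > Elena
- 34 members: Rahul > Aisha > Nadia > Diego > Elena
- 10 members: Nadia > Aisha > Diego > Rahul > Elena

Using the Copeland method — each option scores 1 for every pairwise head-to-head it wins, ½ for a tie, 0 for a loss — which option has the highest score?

Diego: beats Elena; loses to Aisha, Nadia, and Rahul → score 1.
Aisha: beats Diego, Elena, and Rahul; loses to Nadia → score 3.
Elena: loses to Diego, Aisha, Nadia, and Rahul → score 0.
Nadia: beats Diego, Aisha, Elena, and Rahul → score 4.
Rahul: beats Diego and Elena; loses to Aisha and Nadia → score 2.
Nadia has the best pairwise record.

Nadia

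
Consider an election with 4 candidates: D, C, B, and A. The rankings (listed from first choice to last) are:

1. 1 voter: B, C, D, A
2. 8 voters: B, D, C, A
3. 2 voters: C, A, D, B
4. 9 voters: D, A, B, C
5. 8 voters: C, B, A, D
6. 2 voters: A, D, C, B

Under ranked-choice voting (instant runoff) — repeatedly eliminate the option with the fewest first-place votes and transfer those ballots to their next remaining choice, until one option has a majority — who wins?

D

Round 1: D 9, C 10, B 9, A 2. Eliminate A.
Round 2: D 11, C 10, B 9. Eliminate B.
Round 3: D 19, C 11. D has a majority.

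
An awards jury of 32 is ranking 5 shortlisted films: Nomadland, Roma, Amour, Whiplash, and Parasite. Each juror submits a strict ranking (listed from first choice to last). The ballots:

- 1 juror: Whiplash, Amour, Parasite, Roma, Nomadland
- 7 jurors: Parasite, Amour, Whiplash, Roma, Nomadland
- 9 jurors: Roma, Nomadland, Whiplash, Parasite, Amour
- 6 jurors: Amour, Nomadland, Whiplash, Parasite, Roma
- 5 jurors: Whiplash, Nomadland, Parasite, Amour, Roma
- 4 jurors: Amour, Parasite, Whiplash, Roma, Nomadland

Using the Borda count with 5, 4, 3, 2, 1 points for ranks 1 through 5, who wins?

Whiplash

Nomadland: 1·1 + 7·1 + 9·4 + 6·4 + 5·4 + 4·1 = 92
Roma: 1·2 + 7·2 + 9·5 + 6·1 + 5·1 + 4·2 = 80
Amour: 1·4 + 7·4 + 9·1 + 6·5 + 5·2 + 4·5 = 101
Whiplash: 1·5 + 7·3 + 9·3 + 6·3 + 5·5 + 4·3 = 108
Parasite: 1·3 + 7·5 + 9·2 + 6·2 + 5·3 + 4·4 = 99
Whiplash has the highest Borda score (108).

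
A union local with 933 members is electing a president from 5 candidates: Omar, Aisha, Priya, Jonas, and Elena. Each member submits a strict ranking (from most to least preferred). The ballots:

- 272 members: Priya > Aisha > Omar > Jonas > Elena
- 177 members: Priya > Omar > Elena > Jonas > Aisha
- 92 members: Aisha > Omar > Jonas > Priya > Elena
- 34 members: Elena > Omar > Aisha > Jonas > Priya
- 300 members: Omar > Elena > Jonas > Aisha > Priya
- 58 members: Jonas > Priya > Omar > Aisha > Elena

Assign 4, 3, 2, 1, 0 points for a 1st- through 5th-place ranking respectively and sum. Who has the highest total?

Omar

Omar: 272·2 + 177·3 + 92·3 + 34·3 + 300·4 + 58·2 = 2769
Aisha: 272·3 + 177·0 + 92·4 + 34·2 + 300·1 + 58·1 = 1610
Priya: 272·4 + 177·4 + 92·1 + 34·0 + 300·0 + 58·3 = 2062
Jonas: 272·1 + 177·1 + 92·2 + 34·1 + 300·2 + 58·4 = 1499
Elena: 272·0 + 177·2 + 92·0 + 34·4 + 300·3 + 58·0 = 1390
Omar has the highest Borda score (2769).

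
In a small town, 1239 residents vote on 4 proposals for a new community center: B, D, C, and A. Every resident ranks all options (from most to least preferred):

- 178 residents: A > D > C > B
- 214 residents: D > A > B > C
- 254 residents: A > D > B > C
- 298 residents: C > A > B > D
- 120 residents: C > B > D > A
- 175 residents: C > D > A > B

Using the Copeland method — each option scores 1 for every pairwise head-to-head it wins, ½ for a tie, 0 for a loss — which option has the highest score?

B: loses to D, C, and A → score 0.
D: beats B and C; loses to A → score 2.
C: beats B; loses to D and A → score 1.
A: beats B, D, and C → score 3.
A has the best pairwise record.

A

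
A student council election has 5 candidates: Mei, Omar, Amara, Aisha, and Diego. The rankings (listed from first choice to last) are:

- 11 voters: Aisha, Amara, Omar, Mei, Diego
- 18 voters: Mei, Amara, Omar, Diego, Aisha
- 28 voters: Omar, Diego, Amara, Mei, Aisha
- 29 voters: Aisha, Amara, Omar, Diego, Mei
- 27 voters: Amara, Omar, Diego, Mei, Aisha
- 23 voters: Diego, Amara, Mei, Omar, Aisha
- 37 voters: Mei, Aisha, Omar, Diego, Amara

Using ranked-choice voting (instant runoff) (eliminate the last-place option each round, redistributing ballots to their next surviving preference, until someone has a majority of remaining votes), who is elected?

Amara

Round 1: Mei 55, Omar 28, Amara 27, Aisha 40, Diego 23. Eliminate Diego.
Round 2: Mei 55, Omar 28, Amara 50, Aisha 40. Eliminate Omar.
Round 3: Mei 55, Amara 78, Aisha 40. Eliminate Aisha.
Round 4: Mei 55, Amara 118. Amara has a majority.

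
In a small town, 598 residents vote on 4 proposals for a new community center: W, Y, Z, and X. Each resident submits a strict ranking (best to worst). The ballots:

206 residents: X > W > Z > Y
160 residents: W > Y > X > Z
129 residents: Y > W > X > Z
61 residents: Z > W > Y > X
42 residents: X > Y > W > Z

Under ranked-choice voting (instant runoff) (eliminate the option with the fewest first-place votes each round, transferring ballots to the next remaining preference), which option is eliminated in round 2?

Round 1: W 160, Y 129, Z 61, X 248. Eliminate Z.
Round 2: W 221, Y 129, X 248. Eliminate Y.

Y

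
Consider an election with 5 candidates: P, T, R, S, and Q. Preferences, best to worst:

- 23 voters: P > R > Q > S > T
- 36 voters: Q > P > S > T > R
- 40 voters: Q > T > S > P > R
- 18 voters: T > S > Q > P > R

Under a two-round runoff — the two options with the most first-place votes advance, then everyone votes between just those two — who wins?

Round 1 first-place votes: P 23, T 18, R 0, S 0, Q 76.
Q and P advance.
Runoff: Q is preferred to P by 94 voters; P by 23.
Q wins the runoff.

Q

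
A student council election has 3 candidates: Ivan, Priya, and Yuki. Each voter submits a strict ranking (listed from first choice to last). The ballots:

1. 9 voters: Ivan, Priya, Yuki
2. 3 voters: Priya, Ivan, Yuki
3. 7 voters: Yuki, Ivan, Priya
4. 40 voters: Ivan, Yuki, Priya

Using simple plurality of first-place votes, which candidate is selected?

First-place votes: Ivan 49, Priya 3, Yuki 7.
Ivan has the most first-place votes.

Ivan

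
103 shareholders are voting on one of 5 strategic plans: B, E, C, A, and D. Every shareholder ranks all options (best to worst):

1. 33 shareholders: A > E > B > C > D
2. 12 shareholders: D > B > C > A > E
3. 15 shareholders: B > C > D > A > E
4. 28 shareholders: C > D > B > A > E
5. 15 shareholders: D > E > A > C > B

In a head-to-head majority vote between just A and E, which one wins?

Voters preferring A to E: 88; preferring E to A: 15.
A wins the head-to-head.

A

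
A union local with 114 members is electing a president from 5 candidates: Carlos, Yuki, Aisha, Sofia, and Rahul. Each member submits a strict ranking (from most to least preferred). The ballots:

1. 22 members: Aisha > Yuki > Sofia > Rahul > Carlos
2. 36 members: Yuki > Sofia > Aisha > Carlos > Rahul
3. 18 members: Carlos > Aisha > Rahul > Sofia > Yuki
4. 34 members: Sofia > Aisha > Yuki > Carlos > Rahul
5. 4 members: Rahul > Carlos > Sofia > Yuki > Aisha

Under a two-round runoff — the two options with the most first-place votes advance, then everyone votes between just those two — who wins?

Round 1 first-place votes: Carlos 18, Yuki 36, Aisha 22, Sofia 34, Rahul 4.
Yuki and Sofia advance.
Runoff: Yuki is preferred to Sofia by 58 voters; Sofia by 56.
Yuki wins the runoff.

Yuki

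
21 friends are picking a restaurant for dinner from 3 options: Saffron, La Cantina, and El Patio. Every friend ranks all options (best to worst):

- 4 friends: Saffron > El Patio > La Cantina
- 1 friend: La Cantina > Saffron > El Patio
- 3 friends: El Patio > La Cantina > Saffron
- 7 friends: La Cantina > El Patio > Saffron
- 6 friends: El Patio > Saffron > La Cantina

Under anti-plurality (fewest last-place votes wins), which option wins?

El Patio

Last-place votes: Saffron 10, La Cantina 10, El Patio 1.
El Patio is ranked last by the fewest voters, so El Patio wins.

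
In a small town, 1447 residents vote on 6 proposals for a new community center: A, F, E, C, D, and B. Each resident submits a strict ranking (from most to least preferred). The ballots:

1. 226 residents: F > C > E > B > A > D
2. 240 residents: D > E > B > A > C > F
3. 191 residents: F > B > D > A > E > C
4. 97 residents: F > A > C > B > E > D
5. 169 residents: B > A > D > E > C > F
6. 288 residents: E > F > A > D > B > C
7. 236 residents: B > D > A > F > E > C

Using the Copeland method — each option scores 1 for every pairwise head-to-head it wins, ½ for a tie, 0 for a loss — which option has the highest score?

F

A: beats C and D; loses to F, E, and B → score 2.
F: beats A, E, C, D, and B → score 5.
E: beats A, C, and B; loses to F and D → score 3.
C: loses to A, F, E, D, and B → score 0.
D: beats E and C; loses to A, F, and B → score 2.
B: beats A, C, and D; loses to F and E → score 3.
F has the best pairwise record.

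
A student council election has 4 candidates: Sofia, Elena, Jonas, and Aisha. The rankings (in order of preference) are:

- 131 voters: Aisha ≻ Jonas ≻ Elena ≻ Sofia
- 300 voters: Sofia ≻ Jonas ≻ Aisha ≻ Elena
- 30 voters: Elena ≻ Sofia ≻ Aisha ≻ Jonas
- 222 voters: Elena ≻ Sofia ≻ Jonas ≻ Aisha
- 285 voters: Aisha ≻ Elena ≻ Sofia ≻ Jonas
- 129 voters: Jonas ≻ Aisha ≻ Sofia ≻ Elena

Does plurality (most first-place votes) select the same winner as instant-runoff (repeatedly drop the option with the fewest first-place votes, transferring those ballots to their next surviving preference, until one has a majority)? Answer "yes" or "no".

Plurality — first-place votes: Sofia 300, Elena 252, Jonas 129, Aisha 416. Winner: Aisha.
Instant-runoff — R1 Sofia 300, Elena 252, Jonas 129, Aisha 416 (Jonas out); R2 Sofia 300, Elena 252, Aisha 545 (Elena out); R3 Sofia 552, Aisha 545 (Sofia winner). Winner: Sofia.
The two methods disagree.

no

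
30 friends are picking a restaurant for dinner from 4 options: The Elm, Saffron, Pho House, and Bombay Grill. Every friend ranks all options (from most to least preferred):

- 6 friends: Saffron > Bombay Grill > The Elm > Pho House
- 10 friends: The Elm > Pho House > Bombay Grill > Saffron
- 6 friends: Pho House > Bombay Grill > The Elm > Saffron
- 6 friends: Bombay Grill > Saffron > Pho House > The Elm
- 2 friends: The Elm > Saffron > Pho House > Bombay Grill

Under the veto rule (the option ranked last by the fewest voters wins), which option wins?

Bombay Grill

Last-place votes: The Elm 6, Saffron 16, Pho House 6, Bombay Grill 2.
Bombay Grill is ranked last by the fewest voters, so Bombay Grill wins.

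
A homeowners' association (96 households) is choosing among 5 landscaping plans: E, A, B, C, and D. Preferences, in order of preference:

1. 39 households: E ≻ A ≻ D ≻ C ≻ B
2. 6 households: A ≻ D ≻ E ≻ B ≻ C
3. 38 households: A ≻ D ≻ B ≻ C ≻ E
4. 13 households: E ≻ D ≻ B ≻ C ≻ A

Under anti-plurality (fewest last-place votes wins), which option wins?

Last-place votes: E 38, A 13, B 39, C 6, D 0.
D is ranked last by the fewest voters, so D wins.

D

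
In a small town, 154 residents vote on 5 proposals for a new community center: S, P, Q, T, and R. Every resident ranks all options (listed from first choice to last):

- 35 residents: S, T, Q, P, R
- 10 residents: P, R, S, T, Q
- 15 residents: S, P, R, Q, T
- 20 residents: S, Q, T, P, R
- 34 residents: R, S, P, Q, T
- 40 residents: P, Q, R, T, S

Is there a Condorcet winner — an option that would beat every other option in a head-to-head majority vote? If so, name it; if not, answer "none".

Checking pairwise contests:
R beats S 84–70.
S beats P 104–50.
S beats Q 114–40.
S beats T 114–40.
P beats R 120–34.
Every option loses at least one head-to-head, so there is no Condorcet winner.

none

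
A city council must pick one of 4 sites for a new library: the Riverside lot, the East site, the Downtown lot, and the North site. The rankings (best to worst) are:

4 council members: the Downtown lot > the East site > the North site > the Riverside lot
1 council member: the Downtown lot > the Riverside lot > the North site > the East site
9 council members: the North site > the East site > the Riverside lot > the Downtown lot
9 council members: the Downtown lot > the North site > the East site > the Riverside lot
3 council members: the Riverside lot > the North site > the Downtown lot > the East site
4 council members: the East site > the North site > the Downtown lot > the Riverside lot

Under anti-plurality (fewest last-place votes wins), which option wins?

the North site

Last-place votes: the Riverside lot 17, the East site 4, the Downtown lot 9, the North site 0.
the North site is ranked last by the fewest voters, so the North site wins.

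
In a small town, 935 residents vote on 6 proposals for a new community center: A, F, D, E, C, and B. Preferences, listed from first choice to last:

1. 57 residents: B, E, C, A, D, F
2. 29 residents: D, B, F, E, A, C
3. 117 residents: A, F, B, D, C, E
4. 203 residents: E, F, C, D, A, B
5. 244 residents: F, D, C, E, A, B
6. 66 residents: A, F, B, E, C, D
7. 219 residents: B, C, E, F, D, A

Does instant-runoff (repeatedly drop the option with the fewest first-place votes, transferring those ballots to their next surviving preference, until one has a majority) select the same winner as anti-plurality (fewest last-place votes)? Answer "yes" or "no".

Instant-runoff — R1 A 183, F 244, D 29, E 203, C 0, B 276 (C out); R2 A 183, F 244, D 29, E 203, B 276 (D out); R3 A 183, F 244, E 203, B 305 (A out); R4 F 427, E 203, B 305 (E out); R5 F 630, B 305 (F winner). Winner: F.
Anti-plurality — last-place votes: A 219, F 57, D 66, E 117, C 29, B 447. Winner: C.
The two methods disagree.

no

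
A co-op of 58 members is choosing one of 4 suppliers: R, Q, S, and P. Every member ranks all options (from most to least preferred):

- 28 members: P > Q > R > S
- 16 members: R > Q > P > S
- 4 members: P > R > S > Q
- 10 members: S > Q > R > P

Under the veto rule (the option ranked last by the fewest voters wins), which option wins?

R

Last-place votes: R 0, Q 4, S 44, P 10.
R is ranked last by the fewest voters, so R wins.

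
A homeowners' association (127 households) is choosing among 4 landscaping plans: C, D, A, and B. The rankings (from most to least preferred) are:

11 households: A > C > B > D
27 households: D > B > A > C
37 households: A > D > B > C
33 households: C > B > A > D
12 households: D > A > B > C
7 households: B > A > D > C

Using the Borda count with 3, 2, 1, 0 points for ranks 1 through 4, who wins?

A

C: 11·2 + 27·0 + 37·0 + 33·3 + 12·0 + 7·0 = 121
D: 11·0 + 27·3 + 37·2 + 33·0 + 12·3 + 7·1 = 198
A: 11·3 + 27·1 + 37·3 + 33·1 + 12·2 + 7·2 = 242
B: 11·1 + 27·2 + 37·1 + 33·2 + 12·1 + 7·3 = 201
A has the highest Borda score (242).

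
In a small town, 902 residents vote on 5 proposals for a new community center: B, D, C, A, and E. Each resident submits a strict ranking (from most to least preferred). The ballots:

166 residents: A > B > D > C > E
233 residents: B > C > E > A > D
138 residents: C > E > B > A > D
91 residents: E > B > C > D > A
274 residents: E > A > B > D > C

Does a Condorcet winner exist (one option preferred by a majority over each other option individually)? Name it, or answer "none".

none

Checking pairwise contests:
E beats B 503–399.
B beats D 902–0.
B beats C 764–138.
B beats A 462–440.
C beats E 537–365.
Every option loses at least one head-to-head, so there is no Condorcet winner.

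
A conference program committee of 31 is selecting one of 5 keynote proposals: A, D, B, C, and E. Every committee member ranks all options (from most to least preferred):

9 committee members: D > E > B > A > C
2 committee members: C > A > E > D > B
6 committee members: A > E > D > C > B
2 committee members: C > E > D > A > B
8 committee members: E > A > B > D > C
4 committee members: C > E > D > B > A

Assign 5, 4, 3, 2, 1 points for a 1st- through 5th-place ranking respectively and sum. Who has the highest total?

E

A: 9·2 + 2·4 + 6·5 + 2·2 + 8·4 + 4·1 = 96
D: 9·5 + 2·2 + 6·3 + 2·3 + 8·2 + 4·3 = 101
B: 9·3 + 2·1 + 6·1 + 2·1 + 8·3 + 4·2 = 69
C: 9·1 + 2·5 + 6·2 + 2·5 + 8·1 + 4·5 = 69
E: 9·4 + 2·3 + 6·4 + 2·4 + 8·5 + 4·4 = 130
E has the highest Borda score (130).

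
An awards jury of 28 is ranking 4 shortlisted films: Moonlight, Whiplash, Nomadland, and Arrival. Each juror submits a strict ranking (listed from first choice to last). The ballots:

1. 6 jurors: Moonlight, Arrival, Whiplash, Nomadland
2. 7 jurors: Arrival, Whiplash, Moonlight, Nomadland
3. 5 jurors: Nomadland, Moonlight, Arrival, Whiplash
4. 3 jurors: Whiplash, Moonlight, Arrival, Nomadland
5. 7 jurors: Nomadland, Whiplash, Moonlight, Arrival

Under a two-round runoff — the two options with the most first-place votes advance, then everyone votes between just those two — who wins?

Round 1 first-place votes: Moonlight 6, Whiplash 3, Nomadland 12, Arrival 7.
Nomadland and Arrival advance.
Runoff: Nomadland is preferred to Arrival by 12 voters; Arrival by 16.
Arrival wins the runoff.

Arrival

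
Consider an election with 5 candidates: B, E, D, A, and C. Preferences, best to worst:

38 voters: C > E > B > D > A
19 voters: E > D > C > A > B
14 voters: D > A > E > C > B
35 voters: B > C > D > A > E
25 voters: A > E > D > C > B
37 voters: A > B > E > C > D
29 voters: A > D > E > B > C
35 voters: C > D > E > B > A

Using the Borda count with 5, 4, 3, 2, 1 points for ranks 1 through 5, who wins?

C

B: 38·3 + 19·1 + 14·1 + 35·5 + 25·1 + 37·4 + 29·2 + 35·2 = 623
E: 38·4 + 19·5 + 14·3 + 35·1 + 25·4 + 37·3 + 29·3 + 35·3 = 727
D: 38·2 + 19·4 + 14·5 + 35·3 + 25·3 + 37·1 + 29·4 + 35·4 = 695
A: 38·1 + 19·2 + 14·4 + 35·2 + 25·5 + 37·5 + 29·5 + 35·1 = 692
C: 38·5 + 19·3 + 14·2 + 35·4 + 25·2 + 37·2 + 29·1 + 35·5 = 743
C has the highest Borda score (743).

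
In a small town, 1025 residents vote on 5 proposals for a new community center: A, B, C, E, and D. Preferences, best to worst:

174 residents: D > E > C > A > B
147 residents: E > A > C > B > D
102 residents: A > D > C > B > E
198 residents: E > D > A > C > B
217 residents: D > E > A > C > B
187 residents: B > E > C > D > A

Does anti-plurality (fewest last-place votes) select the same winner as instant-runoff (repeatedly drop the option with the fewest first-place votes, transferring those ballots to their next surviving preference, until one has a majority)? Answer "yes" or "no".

no

Anti-plurality — last-place votes: A 187, B 589, C 0, E 102, D 147. Winner: C.
Instant-runoff — R1 A 102, B 187, C 0, E 345, D 391 (C out); R2 A 102, B 187, E 345, D 391 (A out); R3 B 187, E 345, D 493 (B out); R4 E 532, D 493 (E winner). Winner: E.
The two methods disagree.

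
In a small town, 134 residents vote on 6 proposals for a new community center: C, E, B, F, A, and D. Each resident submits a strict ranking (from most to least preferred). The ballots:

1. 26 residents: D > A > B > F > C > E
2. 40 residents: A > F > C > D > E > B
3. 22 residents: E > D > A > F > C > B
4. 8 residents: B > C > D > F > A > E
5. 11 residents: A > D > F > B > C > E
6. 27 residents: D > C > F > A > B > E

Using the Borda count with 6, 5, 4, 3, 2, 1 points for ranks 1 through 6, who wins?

D

C: 26·2 + 40·4 + 22·2 + 8·5 + 11·2 + 27·5 = 453
E: 26·1 + 40·2 + 22·6 + 8·1 + 11·1 + 27·1 = 284
B: 26·4 + 40·1 + 22·1 + 8·6 + 11·3 + 27·2 = 301
F: 26·3 + 40·5 + 22·3 + 8·3 + 11·4 + 27·4 = 520
A: 26·5 + 40·6 + 22·4 + 8·2 + 11·6 + 27·3 = 621
D: 26·6 + 40·3 + 22·5 + 8·4 + 11·5 + 27·6 = 635
D has the highest Borda score (635).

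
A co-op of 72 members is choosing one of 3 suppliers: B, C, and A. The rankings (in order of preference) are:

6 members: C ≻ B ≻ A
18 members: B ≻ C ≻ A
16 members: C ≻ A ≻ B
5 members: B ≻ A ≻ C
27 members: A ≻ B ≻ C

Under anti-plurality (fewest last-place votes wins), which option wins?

Last-place votes: B 16, C 32, A 24.
B is ranked last by the fewest voters, so B wins.

B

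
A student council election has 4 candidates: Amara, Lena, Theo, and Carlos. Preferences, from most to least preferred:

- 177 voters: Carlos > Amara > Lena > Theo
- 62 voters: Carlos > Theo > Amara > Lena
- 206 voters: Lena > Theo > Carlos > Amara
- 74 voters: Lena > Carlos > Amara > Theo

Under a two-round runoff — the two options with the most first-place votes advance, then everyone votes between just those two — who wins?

Round 1 first-place votes: Amara 0, Lena 280, Theo 0, Carlos 239.
Lena and Carlos advance.
Runoff: Lena is preferred to Carlos by 280 voters; Carlos by 239.
Lena wins the runoff.

Lena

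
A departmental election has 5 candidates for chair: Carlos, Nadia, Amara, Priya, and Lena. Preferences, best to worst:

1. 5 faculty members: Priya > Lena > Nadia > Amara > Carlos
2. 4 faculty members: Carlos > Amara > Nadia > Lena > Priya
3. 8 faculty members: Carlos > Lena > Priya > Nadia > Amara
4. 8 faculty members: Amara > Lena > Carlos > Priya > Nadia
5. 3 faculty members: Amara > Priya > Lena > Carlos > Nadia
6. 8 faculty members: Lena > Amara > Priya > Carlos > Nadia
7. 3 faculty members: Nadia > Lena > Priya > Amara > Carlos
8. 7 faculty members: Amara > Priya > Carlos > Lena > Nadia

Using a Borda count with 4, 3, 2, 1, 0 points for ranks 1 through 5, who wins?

Carlos: 5·0 + 4·4 + 8·4 + 8·2 + 3·1 + 8·1 + 3·0 + 7·2 = 89
Nadia: 5·2 + 4·2 + 8·1 + 8·0 + 3·0 + 8·0 + 3·4 + 7·0 = 38
Amara: 5·1 + 4·3 + 8·0 + 8·4 + 3·4 + 8·3 + 3·1 + 7·4 = 116
Priya: 5·4 + 4·0 + 8·2 + 8·1 + 3·3 + 8·2 + 3·2 + 7·3 = 96
Lena: 5·3 + 4·1 + 8·3 + 8·3 + 3·2 + 8·4 + 3·3 + 7·1 = 121
Lena has the highest Borda score (121).

Lena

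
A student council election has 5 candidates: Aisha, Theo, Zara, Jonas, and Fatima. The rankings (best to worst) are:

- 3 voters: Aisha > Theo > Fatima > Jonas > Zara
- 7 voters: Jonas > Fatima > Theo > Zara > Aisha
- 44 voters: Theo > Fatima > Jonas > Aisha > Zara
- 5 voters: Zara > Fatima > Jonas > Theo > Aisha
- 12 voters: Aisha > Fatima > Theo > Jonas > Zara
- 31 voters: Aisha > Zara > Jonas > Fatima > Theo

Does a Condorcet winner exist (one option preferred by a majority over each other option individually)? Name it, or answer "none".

Fatima

Fatima vs Aisha: 56–46 for Fatima.
Fatima vs Theo: 55–47 for Fatima.
Fatima vs Zara: 66–36 for Fatima.
Fatima vs Jonas: 64–38 for Fatima.
Fatima beats every other option head-to-head.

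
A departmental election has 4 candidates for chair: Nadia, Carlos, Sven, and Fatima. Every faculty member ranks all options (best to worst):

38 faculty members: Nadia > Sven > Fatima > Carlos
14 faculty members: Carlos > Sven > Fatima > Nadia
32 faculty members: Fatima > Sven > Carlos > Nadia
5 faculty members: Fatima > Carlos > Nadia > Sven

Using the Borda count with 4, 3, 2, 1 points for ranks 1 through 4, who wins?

Sven

Nadia: 38·4 + 14·1 + 32·1 + 5·2 = 208
Carlos: 38·1 + 14·4 + 32·2 + 5·3 = 173
Sven: 38·3 + 14·3 + 32·3 + 5·1 = 257
Fatima: 38·2 + 14·2 + 32·4 + 5·4 = 252
Sven has the highest Borda score (257).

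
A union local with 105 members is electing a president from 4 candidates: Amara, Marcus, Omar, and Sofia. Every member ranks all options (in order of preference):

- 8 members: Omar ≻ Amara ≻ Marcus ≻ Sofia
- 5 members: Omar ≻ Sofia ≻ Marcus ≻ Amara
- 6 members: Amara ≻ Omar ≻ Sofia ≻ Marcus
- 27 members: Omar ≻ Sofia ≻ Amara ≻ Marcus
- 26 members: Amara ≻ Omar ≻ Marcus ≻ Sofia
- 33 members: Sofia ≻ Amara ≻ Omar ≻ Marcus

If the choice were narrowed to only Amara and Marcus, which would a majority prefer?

Amara

Voters preferring Amara to Marcus: 100; preferring Marcus to Amara: 5.
Amara wins the head-to-head.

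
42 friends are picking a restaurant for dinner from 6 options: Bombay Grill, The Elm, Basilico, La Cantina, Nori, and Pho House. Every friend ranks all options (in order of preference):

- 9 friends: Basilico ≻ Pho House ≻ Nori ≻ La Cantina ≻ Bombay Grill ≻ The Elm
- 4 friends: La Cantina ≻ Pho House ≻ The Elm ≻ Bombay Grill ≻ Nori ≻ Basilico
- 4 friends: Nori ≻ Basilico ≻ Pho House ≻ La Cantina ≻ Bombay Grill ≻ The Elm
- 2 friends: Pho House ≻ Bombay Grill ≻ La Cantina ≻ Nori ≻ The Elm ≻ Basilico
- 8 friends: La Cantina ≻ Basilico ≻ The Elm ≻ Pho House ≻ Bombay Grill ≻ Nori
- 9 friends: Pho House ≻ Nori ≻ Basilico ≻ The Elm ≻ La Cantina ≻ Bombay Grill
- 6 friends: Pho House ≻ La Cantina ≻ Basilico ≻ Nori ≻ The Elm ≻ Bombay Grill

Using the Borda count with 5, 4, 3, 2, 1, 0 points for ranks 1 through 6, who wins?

Bombay Grill: 9·1 + 4·2 + 4·1 + 2·4 + 8·1 + 9·0 + 6·0 = 37
The Elm: 9·0 + 4·3 + 4·0 + 2·1 + 8·3 + 9·2 + 6·1 = 62
Basilico: 9·5 + 4·0 + 4·4 + 2·0 + 8·4 + 9·3 + 6·3 = 138
La Cantina: 9·2 + 4·5 + 4·2 + 2·3 + 8·5 + 9·1 + 6·4 = 125
Nori: 9·3 + 4·1 + 4·5 + 2·2 + 8·0 + 9·4 + 6·2 = 103
Pho House: 9·4 + 4·4 + 4·3 + 2·5 + 8·2 + 9·5 + 6·5 = 165
Pho House has the highest Borda score (165).

Pho House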